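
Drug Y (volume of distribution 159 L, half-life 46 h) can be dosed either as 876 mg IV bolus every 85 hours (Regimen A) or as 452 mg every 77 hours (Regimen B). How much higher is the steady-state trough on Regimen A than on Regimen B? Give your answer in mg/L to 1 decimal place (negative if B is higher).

0.8 mg/L

Regimen A: f = (1/2)^(85/46) ≈ 0.2778; Cmin,ss = (876/159)·f/(1−f) ≈ 2.119 mg/L.
Regimen B: f = (1/2)^(77/46) ≈ 0.3134; Cmin,ss = (452/159)·f/(1−f) ≈ 1.298 mg/L.
Difference ≈ 2.119 − 1.298 ≈ 0.821 mg/L.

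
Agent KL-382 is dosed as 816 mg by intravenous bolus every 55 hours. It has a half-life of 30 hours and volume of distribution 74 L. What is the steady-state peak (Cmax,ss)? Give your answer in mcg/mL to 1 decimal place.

τ/t½ = 55/30 ≈ 1.8333, so fraction remaining f = (1/2)^(55/30) ≈ 0.2806.
At steady state, accumulation factor R = 1/(1 − e^(−kτ)) ≈ 1.3900.
Single-dose peak C₀ = D/Vd = 816/74 ≈ 11.027 mcg/mL.
Steady-state peak Cmax,ss = C₀·R ≈ 11.027 × 1.3900 ≈ 15.328 mcg/mL.

15.3 mcg/mL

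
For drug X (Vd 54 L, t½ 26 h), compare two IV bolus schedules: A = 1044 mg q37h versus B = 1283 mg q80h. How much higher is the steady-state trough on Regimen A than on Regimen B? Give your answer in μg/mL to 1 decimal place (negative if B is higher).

8.3 μg/mL

Regimen A: f = (1/2)^(37/26) ≈ 0.3729; Cmin,ss = (1044/54)·f/(1−f) ≈ 11.496 μg/mL.
Regimen B: f = (1/2)^(80/26) ≈ 0.1185; Cmin,ss = (1283/54)·f/(1−f) ≈ 3.194 μg/mL.
Difference ≈ 11.496 − 3.194 ≈ 8.302 μg/mL.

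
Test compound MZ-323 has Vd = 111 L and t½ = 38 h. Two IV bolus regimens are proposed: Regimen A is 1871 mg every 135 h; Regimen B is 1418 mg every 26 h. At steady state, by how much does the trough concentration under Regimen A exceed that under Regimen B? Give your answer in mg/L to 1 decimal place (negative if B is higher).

-19.5 mg/L

Regimen A: f = (1/2)^(135/38) ≈ 0.0852; Cmin,ss = (1871/111)·f/(1−f) ≈ 1.570 mg/L.
Regimen B: f = (1/2)^(26/38) ≈ 0.6223; Cmin,ss = (1418/111)·f/(1−f) ≈ 21.048 mg/L.
Difference ≈ 1.570 − 21.048 ≈ -19.478 mg/L.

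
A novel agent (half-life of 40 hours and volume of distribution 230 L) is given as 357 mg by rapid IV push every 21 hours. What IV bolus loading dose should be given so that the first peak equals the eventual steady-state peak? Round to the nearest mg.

f = (1/2)^(21/40) ≈ 0.694959; accumulation ratio R = 1/(1−f) ≈ 3.27825.
Loading dose to hit Cmax,ss on first dose: D_load = D_maint·R ≈ 357 × 3.27825 ≈ 1170.34 mg.

1170 mg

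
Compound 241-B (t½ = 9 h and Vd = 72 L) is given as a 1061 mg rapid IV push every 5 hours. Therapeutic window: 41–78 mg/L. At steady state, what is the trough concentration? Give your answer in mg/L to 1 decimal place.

τ/t½ = 5/9 ≈ 0.55556, so fraction remaining f = (1/2)^(5/9) ≈ 0.6804.
Accumulation ratio R = 1/(1 − f) ≈ 1/0.3196 ≈ 3.1289.
Each bolus raises the concentration by D/Vd = 1061/72 ≈ 14.736 mg/L.
Cmax,ss = C₀/(1 − f) ≈ 14.736/0.3196 ≈ 46.108 mg/L.
One interval later, Cmin,ss = Cmax,ss·e^(−kτ) ≈ 46.108 × 0.6804 ≈ 31.372 mg/L.
Trough 31.4 mg/L vs MEC 41 mg/L: subtherapeutic.

31.4 mg/L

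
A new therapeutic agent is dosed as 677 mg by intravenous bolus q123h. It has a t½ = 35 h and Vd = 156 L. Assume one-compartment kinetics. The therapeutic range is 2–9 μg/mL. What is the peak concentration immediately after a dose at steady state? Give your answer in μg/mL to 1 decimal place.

Over one 123-h interval, 123/35 ≈ 3.5143 half-lives elapse, leaving f ≈ 0.0875 of each dose.
At steady state, accumulation factor R = 1/(1 − e^(−kτ)) ≈ 1.0959.
Single-dose peak C₀ = D/Vd = 677/156 ≈ 4.340 μg/mL.
Steady-state peak Cmax,ss = C₀·R ≈ 4.340 × 1.0959 ≈ 4.756 μg/mL.
Peak 4.8 μg/mL vs MTC 9 μg/mL: below toxic threshold.

4.8 μg/mL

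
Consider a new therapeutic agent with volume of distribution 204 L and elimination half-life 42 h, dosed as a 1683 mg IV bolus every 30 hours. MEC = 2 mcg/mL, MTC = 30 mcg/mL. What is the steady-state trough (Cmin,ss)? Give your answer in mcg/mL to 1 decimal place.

Over one 30-h interval, 30/42 ≈ 0.71429 half-lives elapse, leaving f ≈ 0.6095 of each dose.
Accumulation ratio R = 1/(1 − f) ≈ 1/0.3905 ≈ 2.5608.
Each bolus raises the concentration by D/Vd = 1683/204 ≈ 8.250 mcg/mL.
Steady-state peak Cmax,ss = C₀·R ≈ 8.250 × 2.5608 ≈ 21.127 mcg/mL.
One interval later, Cmin,ss = Cmax,ss·e^(−kτ) ≈ 21.127 × 0.6095 ≈ 12.877 mcg/mL.
Trough 12.9 mcg/mL vs MEC 2 mcg/mL: adequate.

12.9 mcg/mL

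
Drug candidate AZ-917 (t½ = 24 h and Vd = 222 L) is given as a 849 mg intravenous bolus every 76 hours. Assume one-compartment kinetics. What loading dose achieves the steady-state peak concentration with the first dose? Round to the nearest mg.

f = (1/2)^(76/24) ≈ 0.111362; accumulation ratio R = 1/(1−f) ≈ 1.12532.
Loading dose to hit Cmax,ss on first dose: D_load = D_maint·R ≈ 849 × 1.12532 ≈ 955.40 mg.

955 mg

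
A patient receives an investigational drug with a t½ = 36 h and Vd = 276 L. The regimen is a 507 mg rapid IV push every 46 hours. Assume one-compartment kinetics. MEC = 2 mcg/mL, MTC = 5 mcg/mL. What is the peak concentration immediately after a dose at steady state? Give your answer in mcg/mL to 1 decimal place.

3.1 mcg/mL

Over one 46-h interval, 46/36 ≈ 1.2778 half-lives elapse, leaving f ≈ 0.4124 of each dose.
At steady state, accumulation factor R = 1/(1 − e^(−kτ)) ≈ 1.7018.
Single-dose peak C₀ = D/Vd = 507/276 ≈ 1.837 mcg/mL.
Cmax,ss = C₀/(1 − f) ≈ 1.837/0.5876 ≈ 3.126 mcg/mL.
Peak 3.1 mcg/mL vs MTC 5 mcg/mL: below toxic threshold.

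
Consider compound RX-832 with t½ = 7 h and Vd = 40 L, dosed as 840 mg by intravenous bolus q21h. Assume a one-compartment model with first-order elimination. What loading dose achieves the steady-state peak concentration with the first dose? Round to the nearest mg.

960 mg

f = (1/2)^(21/7) ≈ 0.125000; accumulation ratio R = 1/(1−f) ≈ 1.14286.
Loading dose to hit Cmax,ss on first dose: D_load = D_maint·R ≈ 840 × 1.14286 ≈ 960.00 mg.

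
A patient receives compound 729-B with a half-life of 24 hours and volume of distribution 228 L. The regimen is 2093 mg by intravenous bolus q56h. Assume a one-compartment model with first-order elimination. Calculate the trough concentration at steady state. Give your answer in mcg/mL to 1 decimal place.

τ/t½ = 56/24 ≈ 2.3333, so fraction remaining f = (1/2)^(56/24) ≈ 0.1984.
Each bolus raises the concentration by D/Vd = 2093/228 ≈ 9.180 mcg/mL.
Steady-state trough Cmin,ss = C₀·f/(1−f) ≈ 9.180 × 0.1984/0.8016 ≈ 2.272 mcg/mL.

2.3 mcg/mL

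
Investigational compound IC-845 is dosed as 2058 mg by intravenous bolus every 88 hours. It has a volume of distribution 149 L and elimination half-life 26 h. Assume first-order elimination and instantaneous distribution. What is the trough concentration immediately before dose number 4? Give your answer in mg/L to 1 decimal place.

1.5 mg/L

f = (1/2)^(τ/t½) = (1/2)^(88/26) ≈ 0.0957.
C₀ = D/Vd = 2058/149 ≈ 13.812 mg/L.
Before the 4th dose, 3 doses have been given. Superposition: Cmin = C₀·(f + f² + … + f^3).
≈ 13.812 × (0.0957 + 0.0092 + 0.0009) ≈ 13.812 × 0.1058 ≈ 1.461 mg/L.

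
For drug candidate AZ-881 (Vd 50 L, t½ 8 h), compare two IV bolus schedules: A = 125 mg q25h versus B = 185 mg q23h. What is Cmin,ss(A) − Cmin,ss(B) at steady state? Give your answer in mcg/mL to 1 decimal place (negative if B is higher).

Regimen A: f = (1/2)^(25/8) ≈ 0.1146; Cmin,ss = (125/50)·f/(1−f) ≈ 0.324 mcg/mL.
Regimen B: f = (1/2)^(23/8) ≈ 0.1363; Cmin,ss = (185/50)·f/(1−f) ≈ 0.584 mcg/mL.
Difference ≈ 0.324 − 0.584 ≈ -0.260 mcg/mL.

-0.3 mcg/mL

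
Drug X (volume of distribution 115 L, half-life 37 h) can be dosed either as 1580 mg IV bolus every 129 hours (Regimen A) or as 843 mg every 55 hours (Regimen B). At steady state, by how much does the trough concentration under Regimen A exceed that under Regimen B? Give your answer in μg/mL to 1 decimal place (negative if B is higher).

Regimen A: f = (1/2)^(129/37) ≈ 0.0892; Cmin,ss = (1580/115)·f/(1−f) ≈ 1.346 μg/mL.
Regimen B: f = (1/2)^(55/37) ≈ 0.3569; Cmin,ss = (843/115)·f/(1−f) ≈ 4.068 μg/mL.
Difference ≈ 1.346 − 4.068 ≈ -2.722 μg/mL.

-2.7 μg/mL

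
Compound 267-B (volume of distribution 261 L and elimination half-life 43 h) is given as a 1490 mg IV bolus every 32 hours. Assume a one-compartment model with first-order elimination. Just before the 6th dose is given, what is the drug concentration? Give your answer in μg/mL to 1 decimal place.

f = (1/2)^(τ/t½) = (1/2)^(32/43) ≈ 0.5970.
C₀ = D/Vd = 1490/261 ≈ 5.709 μg/mL.
Before the 6th dose, 5 doses have been given. Superposition: Cmin = C₀·(f + f² + … + f^5).
≈ 5.709 × (0.5970 + 0.3564 + 0.2128 + 0.1270 + 0.0758) ≈ 5.709 × 1.3690 ≈ 7.816 μg/mL.

7.8 μg/mL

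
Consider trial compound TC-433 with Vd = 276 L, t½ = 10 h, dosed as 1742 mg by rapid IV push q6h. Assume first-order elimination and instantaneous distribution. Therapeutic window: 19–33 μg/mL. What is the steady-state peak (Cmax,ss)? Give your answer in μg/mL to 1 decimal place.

18.6 μg/mL

τ/t½ = 6/10 ≈ 0.6, so fraction remaining f = (1/2)^(6/10) ≈ 0.6598.
At steady state, accumulation factor R = 1/(1 − e^(−kτ)) ≈ 2.9394.
Single-dose peak C₀ = D/Vd = 1742/276 ≈ 6.312 μg/mL.
Cmax,ss = C₀/(1 − f) ≈ 6.312/0.3402 ≈ 18.554 μg/mL.
Peak 18.6 μg/mL vs MTC 33 μg/mL: below toxic threshold.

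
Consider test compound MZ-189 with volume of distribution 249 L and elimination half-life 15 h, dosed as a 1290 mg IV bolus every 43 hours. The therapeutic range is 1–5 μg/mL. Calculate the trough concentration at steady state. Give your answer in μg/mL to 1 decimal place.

τ/t½ = 43/15 ≈ 2.8667, so fraction remaining f = (1/2)^(43/15) ≈ 0.1371.
At steady state, accumulation factor R = 1/(1 − e^(−kτ)) ≈ 1.1589.
Each bolus raises the concentration by D/Vd = 1290/249 ≈ 5.181 μg/mL.
Steady-state peak Cmax,ss = C₀·R ≈ 5.181 × 1.1589 ≈ 6.004 μg/mL.
Steady-state trough Cmin,ss = Cmax,ss·f ≈ 6.004 × 0.1371 ≈ 0.823 μg/mL.
Trough 0.8 μg/mL vs MEC 1 μg/mL: subtherapeutic.

0.8 μg/mL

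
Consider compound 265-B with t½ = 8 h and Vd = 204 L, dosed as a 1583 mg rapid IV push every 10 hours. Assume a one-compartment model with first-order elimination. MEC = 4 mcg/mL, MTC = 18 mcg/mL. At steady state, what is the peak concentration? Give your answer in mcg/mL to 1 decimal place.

τ/t½ = 10/8 ≈ 1.25, so fraction remaining f = (1/2)^(10/8) ≈ 0.4204.
Accumulation ratio R = 1/(1 − f) ≈ 1/0.5796 ≈ 1.7253.
Single-dose peak C₀ = D/Vd = 1583/204 ≈ 7.760 mcg/mL.
Steady-state peak Cmax,ss = C₀·R ≈ 7.760 × 1.7253 ≈ 13.388 mcg/mL.
Peak 13.4 mcg/mL vs MTC 18 mcg/mL: below toxic threshold.

13.4 mcg/mL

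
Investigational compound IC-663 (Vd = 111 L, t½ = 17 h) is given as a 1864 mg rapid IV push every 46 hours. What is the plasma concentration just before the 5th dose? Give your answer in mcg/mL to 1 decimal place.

f = (1/2)^(τ/t½) = (1/2)^(46/17) ≈ 0.1533.
C₀ = D/Vd = 1864/111 ≈ 16.793 mcg/mL.
Before the 5th dose, 4 doses have been given. Superposition: Cmin = C₀·(f + f² + … + f^4).
≈ 16.793 × (0.1533 + 0.0235 + 0.0036 + 0.0006) ≈ 16.793 × 0.1810 ≈ 3.040 mcg/mL.

3.0 mcg/mL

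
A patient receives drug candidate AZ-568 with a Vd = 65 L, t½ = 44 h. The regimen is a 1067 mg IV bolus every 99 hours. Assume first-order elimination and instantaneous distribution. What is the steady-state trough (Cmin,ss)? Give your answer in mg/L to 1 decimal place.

τ/t½ = 99/44 ≈ 2.25, so fraction remaining f = (1/2)^(99/44) ≈ 0.2102.
Each bolus raises the concentration by D/Vd = 1067/65 ≈ 16.415 mg/L.
Steady-state trough Cmin,ss = C₀·f/(1−f) ≈ 16.415 × 0.2102/0.7898 ≈ 4.369 mg/L.

4.4 mg/L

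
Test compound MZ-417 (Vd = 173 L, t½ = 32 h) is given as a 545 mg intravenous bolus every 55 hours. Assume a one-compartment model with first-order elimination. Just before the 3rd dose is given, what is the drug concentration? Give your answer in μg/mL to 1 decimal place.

1.2 μg/mL

f = (1/2)^(τ/t½) = (1/2)^(55/32) ≈ 0.3038.
C₀ = D/Vd = 545/173 ≈ 3.150 μg/mL.
Before the 3rd dose, 2 doses have been given. Superposition: Cmin = C₀·(f + f²).
≈ 3.150 × (0.3038 + 0.0923) ≈ 3.150 × 0.3961 ≈ 1.248 μg/mL.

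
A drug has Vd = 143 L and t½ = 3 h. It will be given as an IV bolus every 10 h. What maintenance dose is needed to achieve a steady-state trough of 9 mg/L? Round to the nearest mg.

11685 mg

τ/t½ = 10/3 ≈ 3.3333, so f = (1/2)^(10/3) ≈ 0.099213.
Cmin,ss = (D/Vd)·f/(1−f), so D = Cmin,ss·Vd·(1−f)/f.
D = 9 × 143 × (1−f)/f ≈ 9 × 143 × 9.07932 ≈ 11685.08 mg.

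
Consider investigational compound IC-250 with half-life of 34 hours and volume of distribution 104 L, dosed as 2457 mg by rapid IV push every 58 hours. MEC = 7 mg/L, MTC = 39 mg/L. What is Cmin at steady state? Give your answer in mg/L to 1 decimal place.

τ/t½ = 58/34 ≈ 1.7059, so fraction remaining f = (1/2)^(58/34) ≈ 0.3065.
At steady state, accumulation factor R = 1/(1 − e^(−kτ)) ≈ 1.4420.
Each bolus raises the concentration by D/Vd = 2457/104 ≈ 23.625 mg/L.
Cmax,ss = C₀/(1 − f) ≈ 23.625/0.6935 ≈ 34.066 mg/L.
One interval later, Cmin,ss = Cmax,ss·e^(−kτ) ≈ 34.066 × 0.3065 ≈ 10.441 mg/L.
Trough 10.4 mg/L vs MEC 7 mg/L: adequate.

10.4 mg/L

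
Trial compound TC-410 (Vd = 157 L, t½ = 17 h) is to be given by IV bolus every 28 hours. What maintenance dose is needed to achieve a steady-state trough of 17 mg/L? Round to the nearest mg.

5690 mg

τ/t½ = 28/17 ≈ 1.6471, so f = (1/2)^(28/17) ≈ 0.319290.
Cmin,ss = (D/Vd)·f/(1−f), so D = Cmin,ss·Vd·(1−f)/f.
D = 17 × 157 × (1−f)/f ≈ 17 × 157 × 2.13195 ≈ 5690.17 mg.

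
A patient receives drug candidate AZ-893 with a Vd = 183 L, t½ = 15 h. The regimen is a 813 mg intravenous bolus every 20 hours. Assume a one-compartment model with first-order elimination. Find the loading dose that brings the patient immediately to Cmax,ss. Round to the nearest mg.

1348 mg

f = (1/2)^(20/15) ≈ 0.396850; accumulation ratio R = 1/(1−f) ≈ 1.65796.
Loading dose to hit Cmax,ss on first dose: D_load = D_maint·R ≈ 813 × 1.65796 ≈ 1347.92 mg.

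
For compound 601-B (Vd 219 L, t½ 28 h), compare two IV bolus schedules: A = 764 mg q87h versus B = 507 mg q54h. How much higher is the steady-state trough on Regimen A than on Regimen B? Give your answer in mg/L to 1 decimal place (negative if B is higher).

Regimen A: f = (1/2)^(87/28) ≈ 0.1161; Cmin,ss = (764/219)·f/(1−f) ≈ 0.458 mg/L.
Regimen B: f = (1/2)^(54/28) ≈ 0.2627; Cmin,ss = (507/219)·f/(1−f) ≈ 0.825 mg/L.
Difference ≈ 0.458 − 0.825 ≈ -0.367 mg/L.

-0.4 mg/L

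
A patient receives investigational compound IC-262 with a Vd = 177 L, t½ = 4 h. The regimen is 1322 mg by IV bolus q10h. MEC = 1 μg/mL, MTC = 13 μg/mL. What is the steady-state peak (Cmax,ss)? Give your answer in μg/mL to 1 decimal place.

k = ln2/t½ = ln2/4 ≈ 0.173287 h⁻¹; fraction remaining f = e^(−kτ) = e^(−0.173287×10) ≈ 0.1768.
At steady state, accumulation factor R = 1/(1 − e^(−kτ)) ≈ 1.2148.
Each bolus raises the concentration by D/Vd = 1322/177 ≈ 7.469 μg/mL.
Steady-state peak Cmax,ss = C₀·R ≈ 7.469 × 1.2148 ≈ 9.073 μg/mL.
Peak 9.1 μg/mL vs MTC 13 μg/mL: below toxic threshold.

9.1 μg/mL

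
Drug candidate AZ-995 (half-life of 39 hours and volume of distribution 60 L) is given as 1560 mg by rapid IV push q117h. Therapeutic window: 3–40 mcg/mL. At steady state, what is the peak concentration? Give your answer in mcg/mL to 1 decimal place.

29.7 mcg/mL

τ = 117 h = 3 half-lives, so f = (1/2)^3 = 0.125.
Accumulation ratio R = 1/(1 − f) = 1/0.875 = 8/7.
Single-dose peak C₀ = D/Vd = 1560/60 = 26 mcg/mL.
Steady-state peak Cmax,ss = C₀·R = 26 × 8/7 ≈ 29.714 mcg/mL.
Peak 29.7 mcg/mL vs MTC 40 mcg/mL: below toxic threshold.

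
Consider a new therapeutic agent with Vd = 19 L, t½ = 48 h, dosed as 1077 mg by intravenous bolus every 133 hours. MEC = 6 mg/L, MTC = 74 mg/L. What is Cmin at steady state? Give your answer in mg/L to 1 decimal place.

9.7 mg/L

Over one 133-h interval, 133/48 ≈ 2.7708 half-lives elapse, leaving f ≈ 0.1465 of each dose.
Accumulation ratio R = 1/(1 − f) ≈ 1/0.8535 ≈ 1.1716.
Each bolus raises the concentration by D/Vd = 1077/19 ≈ 56.684 mg/L.
Cmax,ss = C₀/(1 − f) ≈ 56.684/0.8535 ≈ 66.414 mg/L.
One interval later, Cmin,ss = Cmax,ss·e^(−kτ) ≈ 66.414 × 0.1465 ≈ 9.730 mg/L.
Trough 9.7 mg/L vs MEC 6 mg/L: adequate.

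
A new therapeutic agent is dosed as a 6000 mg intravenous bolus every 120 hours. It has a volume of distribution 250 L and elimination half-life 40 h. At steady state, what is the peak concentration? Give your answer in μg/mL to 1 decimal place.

27.4 μg/mL

τ = 120 h = 3 half-lives, so f = (1/2)^3 = 0.125.
Accumulation ratio R = 1/(1 − f) = 1/0.875 = 8/7.
Single-dose peak C₀ = D/Vd = 6000/250 = 24 μg/mL.
Steady-state peak Cmax,ss = C₀·R = 24 × 8/7 ≈ 27.429 μg/mL.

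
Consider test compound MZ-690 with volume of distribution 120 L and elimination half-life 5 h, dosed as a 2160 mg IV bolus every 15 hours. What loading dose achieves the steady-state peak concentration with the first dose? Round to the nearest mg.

f = (1/2)^(15/5) ≈ 0.125000; accumulation ratio R = 1/(1−f) ≈ 1.14286.
Loading dose to hit Cmax,ss on first dose: D_load = D_maint·R ≈ 2160 × 1.14286 ≈ 2468.58 mg.

2469 mg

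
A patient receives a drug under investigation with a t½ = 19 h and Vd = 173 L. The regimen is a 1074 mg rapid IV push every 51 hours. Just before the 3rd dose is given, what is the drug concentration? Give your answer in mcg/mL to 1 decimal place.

1.1 mcg/mL

f = (1/2)^(τ/t½) = (1/2)^(51/19) ≈ 0.1556.
C₀ = D/Vd = 1074/173 ≈ 6.208 mcg/mL.
Before the 3rd dose, 2 doses have been given. Superposition: Cmin = C₀·(f + f²).
≈ 6.208 × (0.1556 + 0.0242) ≈ 6.208 × 0.1798 ≈ 1.116 mcg/mL.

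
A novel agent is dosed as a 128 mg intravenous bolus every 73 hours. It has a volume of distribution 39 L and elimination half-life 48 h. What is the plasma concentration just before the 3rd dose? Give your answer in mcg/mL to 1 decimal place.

f = (1/2)^(τ/t½) = (1/2)^(73/48) ≈ 0.3485.
C₀ = D/Vd = 128/39 ≈ 3.282 mcg/mL.
Before the 3rd dose, 2 doses have been given. Superposition: Cmin = C₀·(f + f²).
≈ 3.282 × (0.3485 + 0.1215) ≈ 3.282 × 0.4700 ≈ 1.543 mcg/mL.

1.5 mcg/mL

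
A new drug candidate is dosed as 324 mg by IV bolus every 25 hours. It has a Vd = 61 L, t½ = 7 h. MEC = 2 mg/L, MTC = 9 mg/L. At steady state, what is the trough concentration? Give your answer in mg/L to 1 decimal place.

Over one 25-h interval, 25/7 ≈ 3.5714 half-lives elapse, leaving f ≈ 0.0841 of each dose.
Each bolus raises the concentration by D/Vd = 324/61 ≈ 5.311 mg/L.
Steady-state trough Cmin,ss = C₀·f/(1−f) ≈ 5.311 × 0.0841/0.9159 ≈ 0.488 mg/L.
Trough 0.5 mg/L vs MEC 2 mg/L: subtherapeutic.

0.5 mg/L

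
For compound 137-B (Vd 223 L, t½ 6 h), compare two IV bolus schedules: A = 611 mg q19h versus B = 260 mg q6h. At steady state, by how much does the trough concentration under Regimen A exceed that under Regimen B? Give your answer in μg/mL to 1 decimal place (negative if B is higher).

Regimen A: f = (1/2)^(19/6) ≈ 0.1114; Cmin,ss = (611/223)·f/(1−f) ≈ 0.343 μg/mL.
Regimen B: f = (1/2)^(6/6) ≈ 0.5000; Cmin,ss = (260/223)·f/(1−f) ≈ 1.166 μg/mL.
Difference ≈ 0.343 − 1.166 ≈ -0.823 μg/mL.

-0.8 μg/mL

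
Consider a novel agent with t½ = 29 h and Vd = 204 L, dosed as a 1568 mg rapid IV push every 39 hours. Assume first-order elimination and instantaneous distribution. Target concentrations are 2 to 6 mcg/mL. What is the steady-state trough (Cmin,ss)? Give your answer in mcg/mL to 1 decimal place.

τ/t½ = 39/29 ≈ 1.3448, so fraction remaining f = (1/2)^(39/29) ≈ 0.3937.
Single-dose peak C₀ = D/Vd = 1568/204 ≈ 7.686 mcg/mL.
Steady-state trough Cmin,ss = C₀·f/(1−f) ≈ 7.686 × 0.3937/0.6063 ≈ 4.991 mcg/mL.
Trough 5.0 mcg/mL vs MEC 2 mcg/mL: adequate.

5.0 mcg/mL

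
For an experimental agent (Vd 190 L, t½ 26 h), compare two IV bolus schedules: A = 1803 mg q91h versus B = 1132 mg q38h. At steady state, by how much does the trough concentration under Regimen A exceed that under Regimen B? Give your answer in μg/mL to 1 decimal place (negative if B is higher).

-2.5 μg/mL

Regimen A: f = (1/2)^(91/26) ≈ 0.0884; Cmin,ss = (1803/190)·f/(1−f) ≈ 0.920 μg/mL.
Regimen B: f = (1/2)^(38/26) ≈ 0.3631; Cmin,ss = (1132/190)·f/(1−f) ≈ 3.397 μg/mL.
Difference ≈ 0.920 − 3.397 ≈ -2.477 μg/mL.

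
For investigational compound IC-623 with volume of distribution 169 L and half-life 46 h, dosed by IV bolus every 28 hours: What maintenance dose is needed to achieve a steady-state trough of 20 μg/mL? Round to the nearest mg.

τ/t½ = 28/46 ≈ 0.6087, so f = (1/2)^(28/46) ≈ 0.655789.
Cmin,ss = (D/Vd)·f/(1−f), so D = Cmin,ss·Vd·(1−f)/f.
D = 20 × 169 × (1−f)/f ≈ 20 × 169 × 0.52488 ≈ 1774.09 mg.

1774 mg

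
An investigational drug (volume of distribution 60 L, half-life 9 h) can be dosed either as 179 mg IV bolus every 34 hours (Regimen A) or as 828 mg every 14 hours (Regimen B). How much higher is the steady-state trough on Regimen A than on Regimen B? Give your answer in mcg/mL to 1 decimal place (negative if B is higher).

Regimen A: f = (1/2)^(34/9) ≈ 0.0729; Cmin,ss = (179/60)·f/(1−f) ≈ 0.235 mcg/mL.
Regimen B: f = (1/2)^(14/9) ≈ 0.3402; Cmin,ss = (828/60)·f/(1−f) ≈ 7.115 mcg/mL.
Difference ≈ 0.235 − 7.115 ≈ -6.880 mcg/mL.

-6.9 mcg/mL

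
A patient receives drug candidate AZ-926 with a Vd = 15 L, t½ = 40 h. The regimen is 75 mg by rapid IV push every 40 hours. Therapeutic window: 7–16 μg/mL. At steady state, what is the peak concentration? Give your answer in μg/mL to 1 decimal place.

10.0 μg/mL

τ = 40 h = 1 half-life, so f = (1/2)^1 = 0.5.
Accumulation ratio R = 1/(1 − f) = 1/0.5 = 2/1.
Single-dose peak C₀ = D/Vd = 75/15 = 5 μg/mL.
Steady-state peak Cmax,ss = C₀·R = 5 × 2/1 ≈ 10.000 μg/mL.
Peak 10.0 μg/mL vs MTC 16 μg/mL: below toxic threshold.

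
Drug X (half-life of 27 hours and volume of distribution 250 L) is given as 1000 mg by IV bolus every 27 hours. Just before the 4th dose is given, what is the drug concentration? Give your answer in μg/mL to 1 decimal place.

f = (1/2)^(τ/t½) = (1/2)^(27/27) ≈ 0.5000.
C₀ = D/Vd = 1000/250 ≈ 4.000 μg/mL.
Before the 4th dose, 3 doses have been given. Superposition: Cmin = C₀·(f + f² + … + f^3).
≈ 4.000 × (0.5000 + 0.2500 + 0.1250) ≈ 4.000 × 0.8750 ≈ 3.500 μg/mL.

3.5 μg/mL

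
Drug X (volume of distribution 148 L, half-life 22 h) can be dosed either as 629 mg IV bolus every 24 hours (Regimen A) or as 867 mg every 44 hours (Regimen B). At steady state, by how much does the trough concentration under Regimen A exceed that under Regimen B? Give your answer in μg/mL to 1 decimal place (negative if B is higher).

1.8 μg/mL

Regimen A: f = (1/2)^(24/22) ≈ 0.4695; Cmin,ss = (629/148)·f/(1−f) ≈ 3.761 μg/mL.
Regimen B: f = (1/2)^(44/22) ≈ 0.2500; Cmin,ss = (867/148)·f/(1−f) ≈ 1.953 μg/mL.
Difference ≈ 3.761 − 1.953 ≈ 1.808 μg/mL.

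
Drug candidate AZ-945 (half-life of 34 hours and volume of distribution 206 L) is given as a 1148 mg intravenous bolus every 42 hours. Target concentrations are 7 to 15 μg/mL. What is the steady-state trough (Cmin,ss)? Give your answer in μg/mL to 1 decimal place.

τ/t½ = 42/34 ≈ 1.2353, so fraction remaining f = (1/2)^(42/34) ≈ 0.4248.
At steady state, accumulation factor R = 1/(1 − e^(−kτ)) ≈ 1.7385.
Each bolus raises the concentration by D/Vd = 1148/206 ≈ 5.573 μg/mL.
Steady-state peak Cmax,ss = C₀·R ≈ 5.573 × 1.7385 ≈ 9.689 μg/mL.
One interval later, Cmin,ss = Cmax,ss·e^(−kτ) ≈ 9.689 × 0.4248 ≈ 4.116 μg/mL.
Trough 4.1 μg/mL vs MEC 7 μg/mL: subtherapeutic.

4.1 μg/mL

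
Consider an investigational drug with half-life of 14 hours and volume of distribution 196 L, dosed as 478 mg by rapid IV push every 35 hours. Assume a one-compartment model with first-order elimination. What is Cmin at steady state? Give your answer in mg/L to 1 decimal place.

0.5 mg/L

Over one 35-h interval, 35/14 ≈ 2.5 half-lives elapse, leaving f ≈ 0.1768 of each dose.
At steady state, accumulation factor R = 1/(1 − e^(−kτ)) ≈ 1.2148.
Single-dose peak C₀ = D/Vd = 478/196 ≈ 2.439 mg/L.
Steady-state peak Cmax,ss = C₀·R ≈ 2.439 × 1.2148 ≈ 2.963 mg/L.
One interval later, Cmin,ss = Cmax,ss·e^(−kτ) ≈ 2.963 × 0.1768 ≈ 0.524 mg/L.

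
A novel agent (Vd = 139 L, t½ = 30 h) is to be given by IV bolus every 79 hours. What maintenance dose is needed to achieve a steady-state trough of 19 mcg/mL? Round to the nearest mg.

13745 mg

τ/t½ = 79/30 ≈ 2.6333, so f = (1/2)^(79/30) ≈ 0.161171.
Cmin,ss = (D/Vd)·f/(1−f), so D = Cmin,ss·Vd·(1−f)/f.
D = 19 × 139 × (1−f)/f ≈ 19 × 139 × 5.20459 ≈ 13745.32 mg.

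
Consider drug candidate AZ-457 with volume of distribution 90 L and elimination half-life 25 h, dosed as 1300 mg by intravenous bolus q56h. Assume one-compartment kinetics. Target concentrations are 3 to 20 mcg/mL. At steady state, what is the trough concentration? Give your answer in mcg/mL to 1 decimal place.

k = ln2/t½ = ln2/25 ≈ 0.027726 h⁻¹; fraction remaining f = e^(−kτ) = e^(−0.027726×56) ≈ 0.2117.
Accumulation ratio R = 1/(1 − f) ≈ 1/0.7883 ≈ 1.2686.
Each bolus raises the concentration by D/Vd = 1300/90 ≈ 14.444 mcg/mL.
Cmax,ss = C₀/(1 − f) ≈ 14.444/0.7883 ≈ 18.323 mcg/mL.
One interval later, Cmin,ss = Cmax,ss·e^(−kτ) ≈ 18.323 × 0.2117 ≈ 3.879 mcg/mL.
Trough 3.9 mcg/mL vs MEC 3 mcg/mL: adequate.

3.9 mcg/mL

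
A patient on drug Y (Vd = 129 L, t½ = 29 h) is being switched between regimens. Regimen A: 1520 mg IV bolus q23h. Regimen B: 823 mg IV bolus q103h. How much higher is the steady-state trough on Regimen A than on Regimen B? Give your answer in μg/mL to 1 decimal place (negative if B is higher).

Regimen A: f = (1/2)^(23/29) ≈ 0.5771; Cmin,ss = (1520/129)·f/(1−f) ≈ 16.079 μg/mL.
Regimen B: f = (1/2)^(103/29) ≈ 0.0853; Cmin,ss = (823/129)·f/(1−f) ≈ 0.595 μg/mL.
Difference ≈ 16.079 − 0.595 ≈ 15.484 μg/mL.

15.5 μg/mL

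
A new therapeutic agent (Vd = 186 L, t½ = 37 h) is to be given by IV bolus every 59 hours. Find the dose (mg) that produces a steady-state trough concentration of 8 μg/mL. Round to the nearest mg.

τ/t½ = 59/37 ≈ 1.5946, so f = (1/2)^(59/37) ≈ 0.331115.
Cmin,ss = (D/Vd)·f/(1−f), so D = Cmin,ss·Vd·(1−f)/f.
D = 8 × 186 × (1−f)/f ≈ 8 × 186 × 2.02010 ≈ 3005.91 mg.

3006 mg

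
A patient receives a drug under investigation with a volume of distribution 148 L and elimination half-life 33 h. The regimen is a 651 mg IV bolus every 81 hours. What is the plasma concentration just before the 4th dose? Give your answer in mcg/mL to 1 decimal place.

f = (1/2)^(τ/t½) = (1/2)^(81/33) ≈ 0.1824.
C₀ = D/Vd = 651/148 ≈ 4.399 mcg/mL.
Before the 4th dose, 3 doses have been given. Superposition: Cmin = C₀·(f + f² + … + f^3).
≈ 4.399 × (0.1824 + 0.0333 + 0.0061) ≈ 4.399 × 0.2218 ≈ 0.976 mcg/mL.

1.0 mcg/mL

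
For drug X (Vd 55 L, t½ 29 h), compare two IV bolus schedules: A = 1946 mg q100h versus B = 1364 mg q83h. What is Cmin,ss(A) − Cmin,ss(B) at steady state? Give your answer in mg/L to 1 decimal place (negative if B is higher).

Regimen A: f = (1/2)^(100/29) ≈ 0.0916; Cmin,ss = (1946/55)·f/(1−f) ≈ 3.568 mg/L.
Regimen B: f = (1/2)^(83/29) ≈ 0.1375; Cmin,ss = (1364/55)·f/(1−f) ≈ 3.954 mg/L.
Difference ≈ 3.568 − 3.954 ≈ -0.386 mg/L.

-0.4 mg/L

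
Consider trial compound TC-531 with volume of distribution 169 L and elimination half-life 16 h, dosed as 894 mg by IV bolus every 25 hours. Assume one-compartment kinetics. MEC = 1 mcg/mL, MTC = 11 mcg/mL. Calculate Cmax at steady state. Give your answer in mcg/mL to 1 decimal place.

τ/t½ = 25/16 ≈ 1.5625, so fraction remaining f = (1/2)^(25/16) ≈ 0.3386.
Accumulation ratio R = 1/(1 − f) ≈ 1/0.6614 ≈ 1.5119.
Single-dose peak C₀ = D/Vd = 894/169 ≈ 5.290 mcg/mL.
Steady-state peak Cmax,ss = C₀·R ≈ 5.290 × 1.5119 ≈ 7.998 mcg/mL.
Peak 8.0 mcg/mL vs MTC 11 mcg/mL: below toxic threshold.

8.0 mcg/mL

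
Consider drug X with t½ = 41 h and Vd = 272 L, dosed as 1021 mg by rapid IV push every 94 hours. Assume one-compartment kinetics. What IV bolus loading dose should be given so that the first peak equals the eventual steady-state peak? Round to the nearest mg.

1283 mg

f = (1/2)^(94/41) ≈ 0.204096; accumulation ratio R = 1/(1−f) ≈ 1.25643.
Loading dose to hit Cmax,ss on first dose: D_load = D_maint·R ≈ 1021 × 1.25643 ≈ 1282.82 mg.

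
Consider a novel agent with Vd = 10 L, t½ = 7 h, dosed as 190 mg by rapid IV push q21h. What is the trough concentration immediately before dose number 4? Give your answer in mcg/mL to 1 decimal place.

2.7 mcg/mL

f = (1/2)^(τ/t½) = (1/2)^(21/7) ≈ 0.1250.
C₀ = D/Vd = 190/10 ≈ 19.000 mcg/mL.
Before the 4th dose, 3 doses have been given. Superposition: Cmin = C₀·(f + f² + … + f^3).
≈ 19.000 × (0.1250 + 0.0156 + 0.0020) ≈ 19.000 × 0.1426 ≈ 2.709 mcg/mL.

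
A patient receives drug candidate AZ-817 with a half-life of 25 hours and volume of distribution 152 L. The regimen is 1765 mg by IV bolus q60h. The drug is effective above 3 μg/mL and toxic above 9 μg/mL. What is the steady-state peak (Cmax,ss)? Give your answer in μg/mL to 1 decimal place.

τ/t½ = 60/25 ≈ 2.4, so fraction remaining f = (1/2)^(60/25) ≈ 0.1895.
Accumulation ratio R = 1/(1 − f) ≈ 1/0.8105 ≈ 1.2338.
Single-dose peak C₀ = D/Vd = 1765/152 ≈ 11.612 μg/mL.
Cmax,ss = C₀/(1 − f) ≈ 11.612/0.8105 ≈ 14.327 μg/mL.
Peak 14.3 μg/mL vs MTC 9 μg/mL: exceeds toxic threshold.

14.3 μg/mL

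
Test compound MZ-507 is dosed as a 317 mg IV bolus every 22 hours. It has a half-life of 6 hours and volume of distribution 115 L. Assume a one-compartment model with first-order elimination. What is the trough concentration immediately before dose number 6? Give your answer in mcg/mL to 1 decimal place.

f = (1/2)^(τ/t½) = (1/2)^(22/6) ≈ 0.0787.
C₀ = D/Vd = 317/115 ≈ 2.757 mcg/mL.
Before the 6th dose, 5 doses have been given. Superposition: Cmin = C₀·(f + f² + … + f^5).
≈ 2.757 × (0.0787 + 0.0062 + 0.0005 + 0.0000 + 0.0000) ≈ 2.757 × 0.0854 ≈ 0.235 mcg/mL.

0.2 mcg/mL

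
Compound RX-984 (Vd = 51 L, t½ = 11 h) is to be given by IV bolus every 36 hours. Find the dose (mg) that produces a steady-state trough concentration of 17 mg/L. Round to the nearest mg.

τ/t½ = 36/11 ≈ 3.2727, so f = (1/2)^(36/11) ≈ 0.103469.
Cmin,ss = (D/Vd)·f/(1−f), so D = Cmin,ss·Vd·(1−f)/f.
D = 17 × 51 × (1−f)/f ≈ 17 × 51 × 8.66473 ≈ 7512.32 mg.

7512 mg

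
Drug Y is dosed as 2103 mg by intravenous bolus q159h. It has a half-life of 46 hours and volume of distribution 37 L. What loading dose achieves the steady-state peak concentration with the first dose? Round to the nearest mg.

2314 mg

f = (1/2)^(159/46) ≈ 0.091093; accumulation ratio R = 1/(1−f) ≈ 1.10022.
Loading dose to hit Cmax,ss on first dose: D_load = D_maint·R ≈ 2103 × 1.10022 ≈ 2313.76 mg.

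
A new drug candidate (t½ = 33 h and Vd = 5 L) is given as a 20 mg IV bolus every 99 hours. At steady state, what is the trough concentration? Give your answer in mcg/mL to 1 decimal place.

0.6 mcg/mL

τ = 99 h = 3 half-lives, so f = (1/2)^3 = 0.125.
At steady state, R = 1/(1 − 0.125) = 8/7.
Single-dose peak C₀ = D/Vd = 20/5 = 4 mcg/mL.
Steady-state peak Cmax,ss = C₀·R = 4 × 8/7 ≈ 4.571 mcg/mL.
Steady-state trough Cmin,ss = Cmax,ss·f ≈ 4.571 × 0.125 ≈ 0.571 mcg/mL.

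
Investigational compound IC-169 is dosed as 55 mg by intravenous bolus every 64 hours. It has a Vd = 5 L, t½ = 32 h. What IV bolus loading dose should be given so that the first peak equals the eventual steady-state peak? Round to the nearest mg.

f = (1/2)^(64/32) ≈ 0.250000; accumulation ratio R = 1/(1−f) ≈ 1.33333.
Loading dose to hit Cmax,ss on first dose: D_load = D_maint·R ≈ 55 × 1.33333 ≈ 73.33 mg.

73 mg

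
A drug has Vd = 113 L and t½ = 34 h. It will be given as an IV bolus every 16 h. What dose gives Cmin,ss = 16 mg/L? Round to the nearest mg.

697 mg

τ/t½ = 16/34 ≈ 0.47059, so f = (1/2)^(16/34) ≈ 0.721670.
Cmin,ss = (D/Vd)·f/(1−f), so D = Cmin,ss·Vd·(1−f)/f.
D = 16 × 113 × (1−f)/f ≈ 16 × 113 × 0.38567 ≈ 697.29 mg.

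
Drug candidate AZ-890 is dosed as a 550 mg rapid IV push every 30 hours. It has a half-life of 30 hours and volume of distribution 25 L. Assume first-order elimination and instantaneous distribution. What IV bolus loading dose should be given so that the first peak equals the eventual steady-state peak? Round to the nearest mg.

f = (1/2)^(30/30) ≈ 0.500000; accumulation ratio R = 1/(1−f) ≈ 2.00000.
Loading dose to hit Cmax,ss on first dose: D_load = D_maint·R ≈ 550 × 2.00000 ≈ 1100.00 mg.

1100 mg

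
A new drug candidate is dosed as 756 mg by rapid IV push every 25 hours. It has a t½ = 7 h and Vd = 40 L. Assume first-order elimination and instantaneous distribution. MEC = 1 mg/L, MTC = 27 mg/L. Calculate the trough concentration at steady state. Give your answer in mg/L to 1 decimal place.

1.7 mg/L

τ/t½ = 25/7 ≈ 3.5714, so fraction remaining f = (1/2)^(25/7) ≈ 0.0841.
Accumulation ratio R = 1/(1 − f) ≈ 1/0.9159 ≈ 1.0918.
Each bolus raises the concentration by D/Vd = 756/40 ≈ 18.900 mg/L.
Steady-state peak Cmax,ss = C₀·R ≈ 18.900 × 1.0918 ≈ 20.635 mg/L.
One interval later, Cmin,ss = Cmax,ss·e^(−kτ) ≈ 20.635 × 0.0841 ≈ 1.735 mg/L.
Trough 1.7 mg/L vs MEC 1 mg/L: adequate.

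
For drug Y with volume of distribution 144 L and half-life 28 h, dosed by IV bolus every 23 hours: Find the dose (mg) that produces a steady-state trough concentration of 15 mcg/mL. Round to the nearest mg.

τ/t½ = 23/28 ≈ 0.82143, so f = (1/2)^(23/28) ≈ 0.565881.
Cmin,ss = (D/Vd)·f/(1−f), so D = Cmin,ss·Vd·(1−f)/f.
D = 15 × 144 × (1−f)/f ≈ 15 × 144 × 0.76716 ≈ 1657.07 mg.

1657 mg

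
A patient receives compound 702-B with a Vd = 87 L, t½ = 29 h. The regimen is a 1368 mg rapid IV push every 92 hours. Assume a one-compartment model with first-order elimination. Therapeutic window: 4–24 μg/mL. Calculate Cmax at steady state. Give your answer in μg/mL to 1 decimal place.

k = ln2/t½ = ln2/29 ≈ 0.023902 h⁻¹; fraction remaining f = e^(−kτ) = e^(−0.023902×92) ≈ 0.1109.
Accumulation ratio R = 1/(1 − f) ≈ 1/0.8891 ≈ 1.1247.
Single-dose peak C₀ = D/Vd = 1368/87 ≈ 15.724 μg/mL.
Steady-state peak Cmax,ss = C₀·R ≈ 15.724 × 1.1247 ≈ 17.685 μg/mL.
Peak 17.7 μg/mL vs MTC 24 μg/mL: below toxic threshold.

17.7 μg/mL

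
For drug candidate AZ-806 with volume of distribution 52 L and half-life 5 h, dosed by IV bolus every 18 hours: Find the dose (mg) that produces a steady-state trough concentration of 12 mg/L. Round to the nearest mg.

τ/t½ = 18/5 ≈ 3.6, so f = (1/2)^(18/5) ≈ 0.082469.
Cmin,ss = (D/Vd)·f/(1−f), so D = Cmin,ss·Vd·(1−f)/f.
D = 12 × 52 × (1−f)/f ≈ 12 × 52 × 11.12577 ≈ 6942.48 mg.

6942 mg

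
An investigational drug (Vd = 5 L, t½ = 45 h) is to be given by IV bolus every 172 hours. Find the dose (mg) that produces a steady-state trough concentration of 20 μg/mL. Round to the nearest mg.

1315 mg

τ/t½ = 172/45 ≈ 3.8222, so f = (1/2)^(172/45) ≈ 0.070696.
Cmin,ss = (D/Vd)·f/(1−f), so D = Cmin,ss·Vd·(1−f)/f.
D = 20 × 5 × (1−f)/f ≈ 20 × 5 × 13.14507 ≈ 1314.51 mg.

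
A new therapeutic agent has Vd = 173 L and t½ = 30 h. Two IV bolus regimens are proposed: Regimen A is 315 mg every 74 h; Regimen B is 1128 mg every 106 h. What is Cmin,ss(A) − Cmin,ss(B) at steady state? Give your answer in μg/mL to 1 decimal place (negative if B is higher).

Regimen A: f = (1/2)^(74/30) ≈ 0.1809; Cmin,ss = (315/173)·f/(1−f) ≈ 0.402 μg/mL.
Regimen B: f = (1/2)^(106/30) ≈ 0.0864; Cmin,ss = (1128/173)·f/(1−f) ≈ 0.617 μg/mL.
Difference ≈ 0.402 − 0.617 ≈ -0.215 μg/mL.

-0.2 μg/mL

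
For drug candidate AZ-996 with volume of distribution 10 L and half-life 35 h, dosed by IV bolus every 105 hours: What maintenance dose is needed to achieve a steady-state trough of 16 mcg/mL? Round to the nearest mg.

τ/t½ = 105/35 ≈ 3, so f = (1/2)^(105/35) ≈ 0.125000.
Cmin,ss = (D/Vd)·f/(1−f), so D = Cmin,ss·Vd·(1−f)/f.
D = 16 × 10 × (1−f)/f ≈ 16 × 10 × 7.00000 ≈ 1120.00 mg.

1120 mg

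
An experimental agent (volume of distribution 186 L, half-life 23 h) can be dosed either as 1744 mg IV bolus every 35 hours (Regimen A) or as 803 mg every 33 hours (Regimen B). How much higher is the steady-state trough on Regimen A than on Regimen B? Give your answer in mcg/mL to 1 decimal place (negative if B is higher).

2.5 mcg/mL

Regimen A: f = (1/2)^(35/23) ≈ 0.3483; Cmin,ss = (1744/186)·f/(1−f) ≈ 5.011 mcg/mL.
Regimen B: f = (1/2)^(33/23) ≈ 0.3699; Cmin,ss = (803/186)·f/(1−f) ≈ 2.534 mcg/mL.
Difference ≈ 5.011 − 2.534 ≈ 2.477 mcg/mL.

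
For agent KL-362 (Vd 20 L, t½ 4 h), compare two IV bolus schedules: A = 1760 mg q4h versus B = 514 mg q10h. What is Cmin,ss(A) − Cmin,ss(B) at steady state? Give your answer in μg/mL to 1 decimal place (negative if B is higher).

Regimen A: f = (1/2)^(4/4) ≈ 0.5000; Cmin,ss = (1760/20)·f/(1−f) ≈ 88.000 μg/mL.
Regimen B: f = (1/2)^(10/4) ≈ 0.1768; Cmin,ss = (514/20)·f/(1−f) ≈ 5.520 μg/mL.
Difference ≈ 88.000 − 5.520 ≈ 82.480 μg/mL.

82.5 μg/mL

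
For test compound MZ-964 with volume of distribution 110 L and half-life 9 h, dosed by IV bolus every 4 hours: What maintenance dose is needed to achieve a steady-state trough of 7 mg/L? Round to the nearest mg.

278 mg

τ/t½ = 4/9 ≈ 0.44444, so f = (1/2)^(4/9) ≈ 0.734867.
Cmin,ss = (D/Vd)·f/(1−f), so D = Cmin,ss·Vd·(1−f)/f.
D = 7 × 110 × (1−f)/f ≈ 7 × 110 × 0.36079 ≈ 277.81 mg.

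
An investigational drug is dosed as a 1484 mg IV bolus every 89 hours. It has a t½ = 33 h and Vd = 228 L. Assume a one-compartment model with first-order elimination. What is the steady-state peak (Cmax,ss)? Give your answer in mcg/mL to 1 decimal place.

k = ln2/t½ = ln2/33 ≈ 0.021004 h⁻¹; fraction remaining f = e^(−kτ) = e^(−0.021004×89) ≈ 0.1542.
At steady state, accumulation factor R = 1/(1 − e^(−kτ)) ≈ 1.1823.
Each bolus raises the concentration by D/Vd = 1484/228 ≈ 6.509 mcg/mL.
Steady-state peak Cmax,ss = C₀·R ≈ 6.509 × 1.1823 ≈ 7.696 mcg/mL.

7.7 mcg/mL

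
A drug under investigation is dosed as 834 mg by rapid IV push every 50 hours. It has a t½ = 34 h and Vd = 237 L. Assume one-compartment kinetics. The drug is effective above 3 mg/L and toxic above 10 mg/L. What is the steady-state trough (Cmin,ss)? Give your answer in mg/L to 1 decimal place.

2.0 mg/L

τ/t½ = 50/34 ≈ 1.4706, so fraction remaining f = (1/2)^(50/34) ≈ 0.3608.
Each bolus raises the concentration by D/Vd = 834/237 ≈ 3.519 mg/L.
Steady-state trough Cmin,ss = C₀·f/(1−f) ≈ 3.519 × 0.3608/0.6392 ≈ 1.986 mg/L.
Trough 2.0 mg/L vs MEC 3 mg/L: subtherapeutic.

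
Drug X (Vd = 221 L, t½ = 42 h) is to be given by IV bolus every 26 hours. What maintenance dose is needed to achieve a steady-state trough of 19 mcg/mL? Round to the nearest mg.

2250 mg

τ/t½ = 26/42 ≈ 0.61905, so f = (1/2)^(26/42) ≈ 0.651101.
Cmin,ss = (D/Vd)·f/(1−f), so D = Cmin,ss·Vd·(1−f)/f.
D = 19 × 221 × (1−f)/f ≈ 19 × 221 × 0.53586 ≈ 2250.08 mg.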